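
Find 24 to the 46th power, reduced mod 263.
206

Repeated squaring. Binary of 46 = 101110.
24^1 ≡ 24 (mod 263); 24^2 ≡ 50 (mod 263); 24^4 ≡ 133 (mod 263); 24^8 ≡ 68 (mod 263); 24^16 ≡ 153 (mod 263); 24^32 ≡ 2 (mod 263)
24^46 = 24^2 × 24^4 × 24^8 × 24^32 ≡ 206 (mod 263)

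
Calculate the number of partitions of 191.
1820701100652

p(n) counts ways to write n as a sum of positive integers (order ignored).
Euler's pentagonal recurrence: p(k) = p(k-1) + p(k-2) - p(k-5) - p(k-7) + p(k-12) + p(k-15) - ... (offsets j(3j∓1)/2, signs ++--, p(0)=1, p(<0)=0).
DP table for k = 0..190: p(0)=1, p(1)=1, p(2)=2, p(3)=3, p(4)=5, p(5)=7, p(6)=11, p(7)=15, p(8)=22, p(9)=30, p(10)=42, p(11)=56, p(12)=77, p(13)=101, p(14)=135, p(15)=176, p(16)=231, p(17)=297, p(18)=385, p(19)=490, p(20)=627, p(21)=792, p(22)=1002, p(23)=1255, p(24)=1575, p(25)=1958, p(26)=2436, p(27)=3010, p(28)=3718, p(29)=4565, p(30)=5604, p(31)=6842, p(32)=8349, p(33)=10143, p(34)=12310, p(35)=14883, p(36)=17977, p(37)=21637, p(38)=26015, p(39)=31185, p(40)=37338, p(41)=44583, p(42)=53174, p(43)=63261, p(44)=75175, p(45)=89134, p(46)=105558, p(47)=124754, p(48)=147273, p(49)=173525, p(50)=204226, p(51)=239943, p(52)=281589, p(53)=329931, p(54)=386155, p(55)=451276, p(56)=526823, p(57)=614154, p(58)=715220, p(59)=831820, p(60)=966467, p(61)=1121505, p(62)=1300156, p(63)=1505499, p(64)=1741630, p(65)=2012558, p(66)=2323520, p(67)=2679689, p(68)=3087735, p(69)=3554345, p(70)=4087968, p(71)=4697205, p(72)=5392783, p(73)=6185689, p(74)=7089500, p(75)=8118264, p(76)=9289091, p(77)=10619863, p(78)=12132164, p(79)=13848650, p(80)=15796476, p(81)=18004327, p(82)=20506255, p(83)=23338469, p(84)=26543660, p(85)=30167357, p(86)=34262962, p(87)=38887673, p(88)=44108109, p(89)=49995925, p(90)=56634173, p(91)=64112359, p(92)=72533807, p(93)=82010177, p(94)=92669720, p(95)=104651419, p(96)=118114304, p(97)=133230930, p(98)=150198136, p(99)=169229875, p(100)=190569292, p(101)=214481126, p(102)=241265379, p(103)=271248950, p(104)=304801365, p(105)=342325709, p(106)=384276336, p(107)=431149389, p(108)=483502844, p(109)=541946240, p(110)=607163746, p(111)=679903203, p(112)=761002156, p(113)=851376628, p(114)=952050665, p(115)=1064144451, p(116)=1188908248, p(117)=1327710076, p(118)=1482074143, p(119)=1653668665, p(120)=1844349560, p(121)=2056148051, p(122)=2291320912, p(123)=2552338241, p(124)=2841940500, p(125)=3163127352, p(126)=3519222692, p(127)=3913864295, p(128)=4351078600, p(129)=4835271870, p(130)=5371315400, p(131)=5964539504, p(132)=6620830889, p(133)=7346629512, p(134)=8149040695, p(135)=9035836076, p(136)=10015581680, p(137)=11097645016, p(138)=12292341831, p(139)=13610949895, p(140)=15065878135, p(141)=16670689208, p(142)=18440293320, p(143)=20390982757, p(144)=22540654445, p(145)=24908858009, p(146)=27517052599, p(147)=30388671978, p(148)=33549419497, p(149)=37027355200, p(150)=40853235313, p(151)=45060624582, p(152)=49686288421, p(153)=54770336324, p(154)=60356673280, p(155)=66493182097, p(156)=73232243759, p(157)=80630964769, p(158)=88751778802, p(159)=97662728555, p(160)=107438159466, p(161)=118159068427, p(162)=129913904637, p(163)=142798995930, p(164)=156919475295, p(165)=172389800255, p(166)=189334822579, p(167)=207890420102, p(168)=228204732751, p(169)=250438925115, p(170)=274768617130, p(171)=301384802048, p(172)=330495499613, p(173)=362326859895, p(174)=397125074750, p(175)=435157697830, p(176)=476715857290, p(177)=522115831195, p(178)=571701605655, p(179)=625846753120, p(180)=684957390936, p(181)=749474411781, p(182)=819876908323, p(183)=896684817527, p(184)=980462880430, p(185)=1071823774337, p(186)=1171432692373, p(187)=1280011042268, p(188)=1398341745571, p(189)=1527273599625, p(190)=1667727404093.
Final step: p(191) = p(190) + p(189) - p(186) - p(184) + p(179) + p(176) - p(169) - p(165) + p(156) + p(151) - p(140) - p(134) + p(121) + p(114) - p(99) - p(91) + p(74) + p(65) - p(46) - p(36) + p(15) + p(4)
= 1667727404093 + 1527273599625 - 1171432692373 - 980462880430 + 625846753120 + 476715857290 - 250438925115 - 172389800255 + 73232243759 + 45060624582 - 15065878135 - 8149040695 + 2056148051 + 952050665 - 169229875 - 64112359 + 7089500 + 2012558 - 105558 - 17977 + 176 + 5
= 1820701100652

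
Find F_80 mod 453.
30

Matrix identity: Q^n = [[F_(n+1), F_n], [F_n, F_(n-1)]] with Q = [[1,1],[1,0]].
n = 80 = 1010000₂. Square-and-multiply, entries mod 453:
Q^1 = [[1,1],[1,0]]
Q^2 = (Q^1)² = [[2,1],[1,1]]
Q^5 = (Q^2)²·Q = [[8,5],[5,3]]
Q^10 = (Q^5)² = [[89,55],[55,34]]
Q^20 = (Q^10)² = [[74,423],[423,104]]
Q^40 = (Q^20)² = [[34,96],[96,391]]
Q^80 = (Q^40)² = [[406,30],[30,376]]
F_80 mod 453 = Q^80[0][1] = 30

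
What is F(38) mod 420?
29

Matrix identity: Q^n = [[F_(n+1), F_n], [F_n, F_(n-1)]] with Q = [[1,1],[1,0]].
n = 38 = 100110₂. Square-and-multiply, entries mod 420:
Q^1 = [[1,1],[1,0]]
Q^2 = (Q^1)² = [[2,1],[1,1]]
Q^4 = (Q^2)² = [[5,3],[3,2]]
Q^9 = (Q^4)²·Q = [[55,34],[34,21]]
Q^19 = (Q^9)²·Q = [[45,401],[401,64]]
Q^38 = (Q^19)² = [[286,29],[29,257]]
F_38 mod 420 = Q^38[0][1] = 29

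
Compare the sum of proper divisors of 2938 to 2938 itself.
deficient

Proper divisors of 2938: sum = 1 + 2 + 13 + 26 + 113 + 226 + 1469 = 1850
Since 1850 < 2938, 2938 is deficient.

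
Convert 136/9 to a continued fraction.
[15; 9]

Euclidean algorithm steps:
136 = 15 × 9 + 1
9 = 9 × 1 + 0
Continued fraction: [15; 9]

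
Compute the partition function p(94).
92669720

p(n) counts ways to write n as a sum of positive integers (order ignored).
Euler's pentagonal recurrence: p(k) = p(k-1) + p(k-2) - p(k-5) - p(k-7) + p(k-12) + p(k-15) - ... (offsets j(3j∓1)/2, signs ++--, p(0)=1, p(<0)=0).
DP table for k = 0..93: p(0)=1, p(1)=1, p(2)=2, p(3)=3, p(4)=5, p(5)=7, p(6)=11, p(7)=15, p(8)=22, p(9)=30, p(10)=42, p(11)=56, p(12)=77, p(13)=101, p(14)=135, p(15)=176, p(16)=231, p(17)=297, p(18)=385, p(19)=490, p(20)=627, p(21)=792, p(22)=1002, p(23)=1255, p(24)=1575, p(25)=1958, p(26)=2436, p(27)=3010, p(28)=3718, p(29)=4565, p(30)=5604, p(31)=6842, p(32)=8349, p(33)=10143, p(34)=12310, p(35)=14883, p(36)=17977, p(37)=21637, p(38)=26015, p(39)=31185, p(40)=37338, p(41)=44583, p(42)=53174, p(43)=63261, p(44)=75175, p(45)=89134, p(46)=105558, p(47)=124754, p(48)=147273, p(49)=173525, p(50)=204226, p(51)=239943, p(52)=281589, p(53)=329931, p(54)=386155, p(55)=451276, p(56)=526823, p(57)=614154, p(58)=715220, p(59)=831820, p(60)=966467, p(61)=1121505, p(62)=1300156, p(63)=1505499, p(64)=1741630, p(65)=2012558, p(66)=2323520, p(67)=2679689, p(68)=3087735, p(69)=3554345, p(70)=4087968, p(71)=4697205, p(72)=5392783, p(73)=6185689, p(74)=7089500, p(75)=8118264, p(76)=9289091, p(77)=10619863, p(78)=12132164, p(79)=13848650, p(80)=15796476, p(81)=18004327, p(82)=20506255, p(83)=23338469, p(84)=26543660, p(85)=30167357, p(86)=34262962, p(87)=38887673, p(88)=44108109, p(89)=49995925, p(90)=56634173, p(91)=64112359, p(92)=72533807, p(93)=82010177.
Final step: p(94) = p(93) + p(92) - p(89) - p(87) + p(82) + p(79) - p(72) - p(68) + p(59) + p(54) - p(43) - p(37) + p(24) + p(17) - p(2)
= 82010177 + 72533807 - 49995925 - 38887673 + 20506255 + 13848650 - 5392783 - 3087735 + 831820 + 386155 - 63261 - 21637 + 1575 + 297 - 2
= 92669720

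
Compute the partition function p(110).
607163746

p(n) counts ways to write n as a sum of positive integers (order ignored).
Euler's pentagonal recurrence: p(k) = p(k-1) + p(k-2) - p(k-5) - p(k-7) + p(k-12) + p(k-15) - ... (offsets j(3j∓1)/2, signs ++--, p(0)=1, p(<0)=0).
DP table for k = 0..109: p(0)=1, p(1)=1, p(2)=2, p(3)=3, p(4)=5, p(5)=7, p(6)=11, p(7)=15, p(8)=22, p(9)=30, p(10)=42, p(11)=56, p(12)=77, p(13)=101, p(14)=135, p(15)=176, p(16)=231, p(17)=297, p(18)=385, p(19)=490, p(20)=627, p(21)=792, p(22)=1002, p(23)=1255, p(24)=1575, p(25)=1958, p(26)=2436, p(27)=3010, p(28)=3718, p(29)=4565, p(30)=5604, p(31)=6842, p(32)=8349, p(33)=10143, p(34)=12310, p(35)=14883, p(36)=17977, p(37)=21637, p(38)=26015, p(39)=31185, p(40)=37338, p(41)=44583, p(42)=53174, p(43)=63261, p(44)=75175, p(45)=89134, p(46)=105558, p(47)=124754, p(48)=147273, p(49)=173525, p(50)=204226, p(51)=239943, p(52)=281589, p(53)=329931, p(54)=386155, p(55)=451276, p(56)=526823, p(57)=614154, p(58)=715220, p(59)=831820, p(60)=966467, p(61)=1121505, p(62)=1300156, p(63)=1505499, p(64)=1741630, p(65)=2012558, p(66)=2323520, p(67)=2679689, p(68)=3087735, p(69)=3554345, p(70)=4087968, p(71)=4697205, p(72)=5392783, p(73)=6185689, p(74)=7089500, p(75)=8118264, p(76)=9289091, p(77)=10619863, p(78)=12132164, p(79)=13848650, p(80)=15796476, p(81)=18004327, p(82)=20506255, p(83)=23338469, p(84)=26543660, p(85)=30167357, p(86)=34262962, p(87)=38887673, p(88)=44108109, p(89)=49995925, p(90)=56634173, p(91)=64112359, p(92)=72533807, p(93)=82010177, p(94)=92669720, p(95)=104651419, p(96)=118114304, p(97)=133230930, p(98)=150198136, p(99)=169229875, p(100)=190569292, p(101)=214481126, p(102)=241265379, p(103)=271248950, p(104)=304801365, p(105)=342325709, p(106)=384276336, p(107)=431149389, p(108)=483502844, p(109)=541946240.
Final step: p(110) = p(109) + p(108) - p(105) - p(103) + p(98) + p(95) - p(88) - p(84) + p(75) + p(70) - p(59) - p(53) + p(40) + p(33) - p(18) - p(10)
= 541946240 + 483502844 - 342325709 - 271248950 + 150198136 + 104651419 - 44108109 - 26543660 + 8118264 + 4087968 - 831820 - 329931 + 37338 + 10143 - 385 - 42
= 607163746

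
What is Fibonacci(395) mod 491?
411

Matrix identity: Q^n = [[F_(n+1), F_n], [F_n, F_(n-1)]] with Q = [[1,1],[1,0]].
n = 395 = 110001011₂. Square-and-multiply, entries mod 491:
Q^1 = [[1,1],[1,0]]
Q^3 = (Q^1)²·Q = [[3,2],[2,1]]
Q^6 = (Q^3)² = [[13,8],[8,5]]
Q^12 = (Q^6)² = [[233,144],[144,89]]
Q^24 = (Q^12)² = [[393,214],[214,179]]
Q^49 = (Q^24)²·Q = [[66,408],[408,149]]
Q^98 = (Q^49)² = [[443,322],[322,121]]
Q^197 = (Q^98)²·Q = [[361,423],[423,429]]
Q^395 = (Q^197)²·Q = [[210,411],[411,290]]
F_395 mod 491 = Q^395[0][1] = 411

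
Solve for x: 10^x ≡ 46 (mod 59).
52

Baby-step giant-step with step n = ⌈√59⌉ = 8.
Baby steps 10^j mod 59 (j:value) for j=0..7: 0:1, 1:10, 2:41, 3:56, 4:29, 5:54, 6:9, 7:31.
Giant-step multiplier: 10^(-8) ≡ 10^(58-8) = 10^50 ≡ 4 (mod 59).
Giant steps γ_i = 46·4^i mod 59: γ_0=46, γ_1=7, γ_2=28, γ_3=53, γ_4=35, γ_5=22, γ_6=29 (in table at j=4).
x = i·n + j = 6·8 + 4 = 52.
Check: 10^52 ≡ 46 (mod 59).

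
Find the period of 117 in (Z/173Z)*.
43

173 is prime, so ord(117) divides φ(173) = 172.
Divisors of 172: 1, 2, 4, 43, 86, 172.
Repeated squaring: 117^1 ≡ 117, 117^2 ≡ 22, 117^4 ≡ 138, 117^8 ≡ 14, 117^16 ≡ 23, 117^32 ≡ 10, 117^64 ≡ 100, 117^128 ≡ 139 (mod 173).
Test 117^d mod 173 for each divisor d in increasing order:
117^1 ≡ 117
117^2 ≡ 22
117^4 ≡ 138
117^43 = 117^32·117^8·117^2·117^1 ≡ 1  ← first divisor giving 1
The order is 43.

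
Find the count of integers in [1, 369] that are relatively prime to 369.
240

369 = 3^2 × 41
φ(n) = n × ∏(1 - 1/p) for each prime p dividing n
φ(369) = 369 × (1 - 1/3) × (1 - 1/41) = 240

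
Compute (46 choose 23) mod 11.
1

Using Lucas' theorem:
Write n=46 and k=23 in base 11:
n in base 11: [4, 2]
k in base 11: [2, 1]
C(46,23) mod 11 = ∏ C(n_i, k_i) mod 11
Digit binomials (mod 11): C(4,2) = 6; C(2,1) = 2
Product: 6 × 2 = 12 ≡ 1 (mod 11)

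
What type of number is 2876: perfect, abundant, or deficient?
deficient

Proper divisors of 2876: sum = 1 + 2 + 4 + 719 + 1438 = 2164
Since 2164 < 2876, 2876 is deficient.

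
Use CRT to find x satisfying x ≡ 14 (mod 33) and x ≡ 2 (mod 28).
674

Using Chinese Remainder Theorem:
M = 33 × 28 = 924
M1 = 28, M2 = 33
y1 = 28^(-1) mod 33 = 13
y2 = 33^(-1) mod 28 = 17
x = (14×28×13 + 2×33×17) mod 924 = 674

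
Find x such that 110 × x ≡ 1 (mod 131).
106

gcd(110, 131) = 1, so the inverse exists.
Extended Euclidean algorithm on (131, 110):
131 = 1 × 110 + 21  ⟹  21 = (1)·131 + (-1)·110
110 = 5 × 21 + 5  ⟹  5 = (-5)·131 + (6)·110
21 = 4 × 5 + 1  ⟹  1 = (21)·131 + (-25)·110
So (-25)·110 ≡ 1 (mod 131), i.e. 110^(-1) ≡ -25 ≡ 106 (mod 131).
Check: 110 × 106 = 11660 ≡ 1 (mod 131)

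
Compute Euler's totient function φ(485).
384

485 = 5 × 97
φ(n) = n × ∏(1 - 1/p) for each prime p dividing n
φ(485) = 485 × (1 - 1/5) × (1 - 1/97) = 384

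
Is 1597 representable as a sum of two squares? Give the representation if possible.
21² + 34² (a=21, b=34)

Factorization: 1597 = 1597
By Fermat: n is sum of two squares iff every prime p ≡ 3 (mod 4) appears to even power.
All primes ≡ 3 (mod 4) appear to even power.
Search a = 0, 1, 2, … for 1597 - a² a perfect square: first hit at a = 21: 1597 - 441 = 1156 = 34².
1597 = 21² + 34² = 441 + 1156 ✓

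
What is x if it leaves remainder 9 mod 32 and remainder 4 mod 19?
137

Using Chinese Remainder Theorem:
M = 32 × 19 = 608
M1 = 19, M2 = 32
y1 = 19^(-1) mod 32 = 27
y2 = 32^(-1) mod 19 = 3
x = (9×19×27 + 4×32×3) mod 608 = 137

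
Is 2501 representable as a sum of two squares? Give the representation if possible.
1² + 50² (a=1, b=50)

Factorization: 2501 = 41 × 61
By Fermat: n is sum of two squares iff every prime p ≡ 3 (mod 4) appears to even power.
All primes ≡ 3 (mod 4) appear to even power.
Search a = 0, 1, 2, … for 2501 - a² a perfect square: first hit at a = 1: 2501 - 1 = 2500 = 50².
2501 = 1² + 50² = 1 + 2500 ✓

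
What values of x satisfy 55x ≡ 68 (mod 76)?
x ≡ 4 (mod 76)

gcd(55, 76) = 1, which divides 68, so solutions exist.
Find 55^(-1) mod 76 by the extended Euclidean algorithm:
76 = 1 × 55 + 21  ⟹  21 = (1)·76 + (-1)·55
55 = 2 × 21 + 13  ⟹  13 = (-2)·76 + (3)·55
21 = 1 × 13 + 8  ⟹  8 = (3)·76 + (-4)·55
13 = 1 × 8 + 5  ⟹  5 = (-5)·76 + (7)·55
8 = 1 × 5 + 3  ⟹  3 = (8)·76 + (-11)·55
5 = 1 × 3 + 2  ⟹  2 = (-13)·76 + (18)·55
3 = 1 × 2 + 1  ⟹  1 = (21)·76 + (-29)·55
So (-29)·55 ≡ 1 (mod 76), i.e. 55^(-1) ≡ -29 ≡ 47 (mod 76).
x ≡ 47 × 68 = 3196 ≡ 4 (mod 76).
Check: 55 × 4 = 220 ≡ 68 (mod 76).
Unique solution: x ≡ 4 (mod 76)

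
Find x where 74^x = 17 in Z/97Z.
13

Baby-step giant-step with step n = ⌈√97⌉ = 10.
Baby steps 74^j mod 97 (j:value) for j=0..9: 0:1, 1:74, 2:44, 3:55, 4:93, 5:92, 6:18, 7:71, 8:16, 9:20.
Giant-step multiplier: 74^(-10) ≡ 74^(96-10) = 74^86 ≡ 66 (mod 97).
Giant steps γ_i = 17·66^i mod 97: γ_0=17, γ_1=55 (in table at j=3).
x = i·n + j = 1·10 + 3 = 13.
Check: 74^13 ≡ 17 (mod 97).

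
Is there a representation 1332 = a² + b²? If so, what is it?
6² + 36² (a=6, b=36)

Factorization: 1332 = 2^2 × 3^2 × 37
By Fermat: n is sum of two squares iff every prime p ≡ 3 (mod 4) appears to even power.
All primes ≡ 3 (mod 4) appear to even power.
Search a = 0, 1, 2, … for 1332 - a² a perfect square: first hit at a = 6: 1332 - 36 = 1296 = 36².
1332 = 6² + 36² = 36 + 1296 ✓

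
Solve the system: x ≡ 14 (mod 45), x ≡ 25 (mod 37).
284

Using Chinese Remainder Theorem:
M = 45 × 37 = 1665
M1 = 37, M2 = 45
y1 = 37^(-1) mod 45 = 28
y2 = 45^(-1) mod 37 = 14
x = (14×37×28 + 25×45×14) mod 1665 = 284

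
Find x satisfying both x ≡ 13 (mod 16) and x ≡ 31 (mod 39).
109

Using Chinese Remainder Theorem:
M = 16 × 39 = 624
M1 = 39, M2 = 16
y1 = 39^(-1) mod 16 = 7
y2 = 16^(-1) mod 39 = 22
x = (13×39×7 + 31×16×22) mod 624 = 109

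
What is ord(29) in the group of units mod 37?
12

37 is prime, so ord(29) divides φ(37) = 36.
Divisors of 36: 1, 2, 3, 4, 6, 9, 12, 18, 36.
Repeated squaring: 29^1 ≡ 29, 29^2 ≡ 27, 29^4 ≡ 26, 29^8 ≡ 10, 29^16 ≡ 26, 29^32 ≡ 10 (mod 37).
Test 29^d mod 37 for each divisor d in increasing order:
29^1 ≡ 29
29^2 ≡ 27
29^3 = 29^2·29^1 ≡ 6
29^4 ≡ 26
29^6 = 29^4·29^2 ≡ 36
29^9 = 29^8·29^1 ≡ 31
29^12 = 29^8·29^4 ≡ 1  ← first divisor giving 1
The order is 12.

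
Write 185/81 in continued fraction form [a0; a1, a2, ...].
[2; 3, 1, 1, 11]

Euclidean algorithm steps:
185 = 2 × 81 + 23
81 = 3 × 23 + 12
23 = 1 × 12 + 11
12 = 1 × 11 + 1
11 = 11 × 1 + 0
Continued fraction: [2; 3, 1, 1, 11]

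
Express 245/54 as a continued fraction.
[4; 1, 1, 6, 4]

Euclidean algorithm steps:
245 = 4 × 54 + 29
54 = 1 × 29 + 25
29 = 1 × 25 + 4
25 = 6 × 4 + 1
4 = 4 × 1 + 0
Continued fraction: [4; 1, 1, 6, 4]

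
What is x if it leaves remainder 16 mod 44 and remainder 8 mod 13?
60

Using Chinese Remainder Theorem:
M = 44 × 13 = 572
M1 = 13, M2 = 44
y1 = 13^(-1) mod 44 = 17
y2 = 44^(-1) mod 13 = 8
x = (16×13×17 + 8×44×8) mod 572 = 60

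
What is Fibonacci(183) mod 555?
172

Matrix identity: Q^n = [[F_(n+1), F_n], [F_n, F_(n-1)]] with Q = [[1,1],[1,0]].
n = 183 = 10110111₂. Square-and-multiply, entries mod 555:
Q^1 = [[1,1],[1,0]]
Q^2 = (Q^1)² = [[2,1],[1,1]]
Q^5 = (Q^2)²·Q = [[8,5],[5,3]]
Q^11 = (Q^5)²·Q = [[144,89],[89,55]]
Q^22 = (Q^11)² = [[352,506],[506,401]]
Q^45 = (Q^22)²·Q = [[53,320],[320,288]]
Q^91 = (Q^45)²·Q = [[99,314],[314,340]]
Q^183 = (Q^91)²·Q = [[378,172],[172,206]]
F_183 mod 555 = Q^183[0][1] = 172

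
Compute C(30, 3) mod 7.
0

Using Lucas' theorem:
Write n=30 and k=3 in base 7:
n in base 7: [4, 2]
k in base 7: [0, 3]
C(30,3) mod 7 = ∏ C(n_i, k_i) mod 7
Digit binomials (mod 7): C(4,0) = 1; C(2,3) = 0 (k_i > n_i)
Product: 1 × 0 = 0 ≡ 0 (mod 7)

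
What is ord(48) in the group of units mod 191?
95

191 is prime, so ord(48) divides φ(191) = 190.
Divisors of 190: 1, 2, 5, 10, 19, 38, 95, 190.
Repeated squaring: 48^1 ≡ 48, 48^2 ≡ 12, 48^4 ≡ 144, 48^8 ≡ 108, 48^16 ≡ 13, 48^32 ≡ 169, 48^64 ≡ 102, 48^128 ≡ 90 (mod 191).
Test 48^d mod 191 for each divisor d in increasing order:
48^1 ≡ 48
48^2 ≡ 12
48^5 = 48^4·48^1 ≡ 36
48^10 = 48^8·48^2 ≡ 150
48^19 = 48^16·48^2·48^1 ≡ 39
48^38 = 48^32·48^4·48^2 ≡ 184
48^95 = 48^64·48^16·48^8·48^4·48^2·48^1 ≡ 1  ← first divisor giving 1
The order is 95.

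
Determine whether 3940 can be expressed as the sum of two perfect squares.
24² + 58² (a=24, b=58)

Factorization: 3940 = 2^2 × 5 × 197
By Fermat: n is sum of two squares iff every prime p ≡ 3 (mod 4) appears to even power.
All primes ≡ 3 (mod 4) appear to even power.
Search a = 0, 1, 2, … for 3940 - a² a perfect square: first hit at a = 24: 3940 - 576 = 3364 = 58².
3940 = 24² + 58² = 576 + 3364 ✓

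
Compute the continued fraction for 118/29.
[4; 14, 2]

Euclidean algorithm steps:
118 = 4 × 29 + 2
29 = 14 × 2 + 1
2 = 2 × 1 + 0
Continued fraction: [4; 14, 2]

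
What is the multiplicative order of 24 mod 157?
156

157 is prime, so ord(24) divides φ(157) = 156.
Divisors of 156: 1, 2, 3, 4, 6, 12, 13, 26, 39, 52, 78, 156.
Repeated squaring: 24^1 ≡ 24, 24^2 ≡ 105, 24^4 ≡ 35, 24^8 ≡ 126, 24^16 ≡ 19, 24^32 ≡ 47, 24^64 ≡ 11, 24^128 ≡ 121 (mod 157).
Test 24^d mod 157 for each divisor d in increasing order:
24^1 ≡ 24
24^2 ≡ 105
24^3 = 24^2·24^1 ≡ 8
24^4 ≡ 35
24^6 = 24^4·24^2 ≡ 64
24^12 = 24^8·24^4 ≡ 14
24^13 = 24^8·24^4·24^1 ≡ 22
24^26 = 24^16·24^8·24^2 ≡ 13
24^39 = 24^32·24^4·24^2·24^1 ≡ 129
24^52 = 24^32·24^16·24^4 ≡ 12
24^78 = 24^64·24^8·24^4·24^2 ≡ 156
24^156 = 24^128·24^16·24^8·24^4 ≡ 1  ← first divisor giving 1
The order is 156.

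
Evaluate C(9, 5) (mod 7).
0

Using Lucas' theorem:
Write n=9 and k=5 in base 7:
n in base 7: [1, 2]
k in base 7: [0, 5]
C(9,5) mod 7 = ∏ C(n_i, k_i) mod 7
Digit binomials (mod 7): C(1,0) = 1; C(2,5) = 0 (k_i > n_i)
Product: 1 × 0 = 0 ≡ 0 (mod 7)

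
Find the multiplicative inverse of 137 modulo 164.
85

gcd(137, 164) = 1, so the inverse exists.
Extended Euclidean algorithm on (164, 137):
164 = 1 × 137 + 27  ⟹  27 = (1)·164 + (-1)·137
137 = 5 × 27 + 2  ⟹  2 = (-5)·164 + (6)·137
27 = 13 × 2 + 1  ⟹  1 = (66)·164 + (-79)·137
So (-79)·137 ≡ 1 (mod 164), i.e. 137^(-1) ≡ -79 ≡ 85 (mod 164).
Check: 137 × 85 = 11645 ≡ 1 (mod 164)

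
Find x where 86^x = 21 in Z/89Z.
82

Baby-step giant-step with step n = ⌈√89⌉ = 10.
Baby steps 86^j mod 89 (j:value) for j=0..9: 0:1, 1:86, 2:9, 3:62, 4:81, 5:24, 6:17, 7:38, 8:64, 9:75.
Giant-step multiplier: 86^(-10) ≡ 86^(88-10) = 86^78 ≡ 53 (mod 89).
Giant steps γ_i = 21·53^i mod 89: γ_0=21, γ_1=45, γ_2=71, γ_3=25, γ_4=79, γ_5=4, γ_6=34, γ_7=22, γ_8=9 (in table at j=2).
x = i·n + j = 8·10 + 2 = 82.
Check: 86^82 ≡ 21 (mod 89).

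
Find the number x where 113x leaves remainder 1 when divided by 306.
65

gcd(113, 306) = 1, so the inverse exists.
Extended Euclidean algorithm on (306, 113):
306 = 2 × 113 + 80  ⟹  80 = (1)·306 + (-2)·113
113 = 1 × 80 + 33  ⟹  33 = (-1)·306 + (3)·113
80 = 2 × 33 + 14  ⟹  14 = (3)·306 + (-8)·113
33 = 2 × 14 + 5  ⟹  5 = (-7)·306 + (19)·113
14 = 2 × 5 + 4  ⟹  4 = (17)·306 + (-46)·113
5 = 1 × 4 + 1  ⟹  1 = (-24)·306 + (65)·113
So (65)·113 ≡ 1 (mod 306), i.e. 113^(-1) ≡ 65 (mod 306).
Check: 113 × 65 = 7345 ≡ 1 (mod 306)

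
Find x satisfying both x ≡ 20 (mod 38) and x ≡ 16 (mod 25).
666

Using Chinese Remainder Theorem:
M = 38 × 25 = 950
M1 = 25, M2 = 38
y1 = 25^(-1) mod 38 = 35
y2 = 38^(-1) mod 25 = 2
x = (20×25×35 + 16×38×2) mod 950 = 666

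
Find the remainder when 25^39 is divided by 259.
85

Repeated squaring. Binary of 39 = 100111.
25^1 ≡ 25 (mod 259); 25^2 ≡ 107 (mod 259); 25^4 ≡ 53 (mod 259); 25^8 ≡ 219 (mod 259); 25^16 ≡ 46 (mod 259); 25^32 ≡ 44 (mod 259)
25^39 = 25^1 × 25^2 × 25^4 × 25^32 ≡ 85 (mod 259)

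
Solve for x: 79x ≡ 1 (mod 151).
65

gcd(79, 151) = 1, so the inverse exists.
Extended Euclidean algorithm on (151, 79):
151 = 1 × 79 + 72  ⟹  72 = (1)·151 + (-1)·79
79 = 1 × 72 + 7  ⟹  7 = (-1)·151 + (2)·79
72 = 10 × 7 + 2  ⟹  2 = (11)·151 + (-21)·79
7 = 3 × 2 + 1  ⟹  1 = (-34)·151 + (65)·79
So (65)·79 ≡ 1 (mod 151), i.e. 79^(-1) ≡ 65 (mod 151).
Check: 79 × 65 = 5135 ≡ 1 (mod 151)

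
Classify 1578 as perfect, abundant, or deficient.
abundant

Proper divisors of 1578: sum = 1 + 2 + 3 + 6 + 263 + 526 + 789 = 1590
Since 1590 > 1578, 1578 is abundant.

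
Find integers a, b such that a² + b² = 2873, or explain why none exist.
8² + 53² (a=8, b=53)

Factorization: 2873 = 13^2 × 17
By Fermat: n is sum of two squares iff every prime p ≡ 3 (mod 4) appears to even power.
All primes ≡ 3 (mod 4) appear to even power.
Search a = 0, 1, 2, … for 2873 - a² a perfect square: first hit at a = 8: 2873 - 64 = 2809 = 53².
2873 = 8² + 53² = 64 + 2809 ✓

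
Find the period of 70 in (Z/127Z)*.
63

127 is prime, so ord(70) divides φ(127) = 126.
Divisors of 126: 1, 2, 3, 6, 7, 9, 14, 18, 21, 42, 63, 126.
Repeated squaring: 70^1 ≡ 70, 70^2 ≡ 74, 70^4 ≡ 15, 70^8 ≡ 98, 70^16 ≡ 79, 70^32 ≡ 18, 70^64 ≡ 70 (mod 127).
Test 70^d mod 127 for each divisor d in increasing order:
70^1 ≡ 70
70^2 ≡ 74
70^3 = 70^2·70^1 ≡ 100
70^6 = 70^4·70^2 ≡ 94
70^7 = 70^4·70^2·70^1 ≡ 103
70^9 = 70^8·70^1 ≡ 2
70^14 = 70^8·70^4·70^2 ≡ 68
70^18 = 70^16·70^2 ≡ 4
70^21 = 70^16·70^4·70^1 ≡ 19
70^42 = 70^32·70^8·70^2 ≡ 107
70^63 = 70^32·70^16·70^8·70^4·70^2·70^1 ≡ 1  ← first divisor giving 1
The order is 63.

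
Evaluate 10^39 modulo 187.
175

Repeated squaring. Binary of 39 = 100111.
10^1 ≡ 10 (mod 187); 10^2 ≡ 100 (mod 187); 10^4 ≡ 89 (mod 187); 10^8 ≡ 67 (mod 187); 10^16 ≡ 1 (mod 187); 10^32 ≡ 1 (mod 187)
10^39 = 10^1 × 10^2 × 10^4 × 10^32 ≡ 175 (mod 187)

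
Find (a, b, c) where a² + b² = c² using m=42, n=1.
(1763, 84, 1765)

Euclid's formula: a = m² - n², b = 2mn, c = m² + n²
m = 42, n = 1
a = 42² - 1² = 1764 - 1 = 1763
b = 2 × 42 × 1 = 84
c = 42² + 1² = 1764 + 1 = 1765
Verification: 1763² + 84² = 3108169 + 7056 = 3115225 = 1765² ✓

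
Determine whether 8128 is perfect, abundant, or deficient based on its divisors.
perfect

Proper divisors of 8128: sum = 1 + 2 + 4 + 8 + 16 + 32 + 64 + 127 + 254 + 508 + 1016 + 2032 + 4064 = 8128
Since 8128 = 8128, 8128 is perfect.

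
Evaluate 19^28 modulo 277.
273

Repeated squaring. Binary of 28 = 11100.
19^1 ≡ 19 (mod 277); 19^2 ≡ 84 (mod 277); 19^4 ≡ 131 (mod 277); 19^8 ≡ 264 (mod 277); 19^16 ≡ 169 (mod 277)
19^28 = 19^4 × 19^8 × 19^16 ≡ 273 (mod 277)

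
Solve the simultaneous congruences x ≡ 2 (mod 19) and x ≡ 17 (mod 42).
59

Using Chinese Remainder Theorem:
M = 19 × 42 = 798
M1 = 42, M2 = 19
y1 = 42^(-1) mod 19 = 5
y2 = 19^(-1) mod 42 = 31
x = (2×42×5 + 17×19×31) mod 798 = 59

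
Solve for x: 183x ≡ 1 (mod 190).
27

gcd(183, 190) = 1, so the inverse exists.
Extended Euclidean algorithm on (190, 183):
190 = 1 × 183 + 7  ⟹  7 = (1)·190 + (-1)·183
183 = 26 × 7 + 1  ⟹  1 = (-26)·190 + (27)·183
So (27)·183 ≡ 1 (mod 190), i.e. 183^(-1) ≡ 27 (mod 190).
Check: 183 × 27 = 4941 ≡ 1 (mod 190)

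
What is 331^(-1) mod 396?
67

gcd(331, 396) = 1, so the inverse exists.
Extended Euclidean algorithm on (396, 331):
396 = 1 × 331 + 65  ⟹  65 = (1)·396 + (-1)·331
331 = 5 × 65 + 6  ⟹  6 = (-5)·396 + (6)·331
65 = 10 × 6 + 5  ⟹  5 = (51)·396 + (-61)·331
6 = 1 × 5 + 1  ⟹  1 = (-56)·396 + (67)·331
So (67)·331 ≡ 1 (mod 396), i.e. 331^(-1) ≡ 67 (mod 396).
Check: 331 × 67 = 22177 ≡ 1 (mod 396)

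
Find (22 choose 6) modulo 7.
0

Using Lucas' theorem:
Write n=22 and k=6 in base 7:
n in base 7: [3, 1]
k in base 7: [0, 6]
C(22,6) mod 7 = ∏ C(n_i, k_i) mod 7
Digit binomials (mod 7): C(3,0) = 1; C(1,6) = 0 (k_i > n_i)
Product: 1 × 0 = 0 ≡ 0 (mod 7)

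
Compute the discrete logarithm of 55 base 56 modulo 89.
66

Baby-step giant-step with step n = ⌈√89⌉ = 10.
Baby steps 56^j mod 89 (j:value) for j=0..9: 0:1, 1:56, 2:21, 3:19, 4:85, 5:43, 6:5, 7:13, 8:16, 9:6.
Giant-step multiplier: 56^(-10) ≡ 56^(88-10) = 56^78 ≡ 40 (mod 89).
Giant steps γ_i = 55·40^i mod 89: γ_0=55, γ_1=64, γ_2=68, γ_3=50, γ_4=42, γ_5=78, γ_6=5 (in table at j=6).
x = i·n + j = 6·10 + 6 = 66.
Check: 56^66 ≡ 55 (mod 89).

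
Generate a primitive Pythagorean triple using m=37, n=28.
(585, 2072, 2153)

Euclid's formula: a = m² - n², b = 2mn, c = m² + n²
m = 37, n = 28
a = 37² - 28² = 1369 - 784 = 585
b = 2 × 37 × 28 = 2072
c = 37² + 28² = 1369 + 784 = 2153
Verification: 585² + 2072² = 342225 + 4293184 = 4635409 = 2153² ✓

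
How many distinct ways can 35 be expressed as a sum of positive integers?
14883

p(n) counts ways to write n as a sum of positive integers (order ignored).
Euler's pentagonal recurrence: p(k) = p(k-1) + p(k-2) - p(k-5) - p(k-7) + p(k-12) + p(k-15) - ... (offsets j(3j∓1)/2, signs ++--, p(0)=1, p(<0)=0).
DP table for k = 0..34: p(0)=1, p(1)=1, p(2)=2, p(3)=3, p(4)=5, p(5)=7, p(6)=11, p(7)=15, p(8)=22, p(9)=30, p(10)=42, p(11)=56, p(12)=77, p(13)=101, p(14)=135, p(15)=176, p(16)=231, p(17)=297, p(18)=385, p(19)=490, p(20)=627, p(21)=792, p(22)=1002, p(23)=1255, p(24)=1575, p(25)=1958, p(26)=2436, p(27)=3010, p(28)=3718, p(29)=4565, p(30)=5604, p(31)=6842, p(32)=8349, p(33)=10143, p(34)=12310.
Final step: p(35) = p(34) + p(33) - p(30) - p(28) + p(23) + p(20) - p(13) - p(9) + p(0)
= 12310 + 10143 - 5604 - 3718 + 1255 + 627 - 101 - 30 + 1
= 14883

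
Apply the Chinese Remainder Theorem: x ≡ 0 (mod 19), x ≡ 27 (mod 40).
627

Using Chinese Remainder Theorem:
M = 19 × 40 = 760
M1 = 40, M2 = 19
y1 = 40^(-1) mod 19 = 10
y2 = 19^(-1) mod 40 = 19
x = (0×40×10 + 27×19×19) mod 760 = 627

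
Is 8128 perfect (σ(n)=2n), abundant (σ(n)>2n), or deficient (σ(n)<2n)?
perfect

Proper divisors of 8128: sum = 1 + 2 + 4 + 8 + 16 + 32 + 64 + 127 + 254 + 508 + 1016 + 2032 + 4064 = 8128
Since 8128 = 8128, 8128 is perfect.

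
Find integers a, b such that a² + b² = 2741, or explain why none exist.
25² + 46² (a=25, b=46)

Factorization: 2741 = 2741
By Fermat: n is sum of two squares iff every prime p ≡ 3 (mod 4) appears to even power.
All primes ≡ 3 (mod 4) appear to even power.
Search a = 0, 1, 2, … for 2741 - a² a perfect square: first hit at a = 25: 2741 - 625 = 2116 = 46².
2741 = 25² + 46² = 625 + 2116 ✓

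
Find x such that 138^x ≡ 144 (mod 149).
22

Baby-step giant-step with step n = ⌈√149⌉ = 13.
Baby steps 138^j mod 149 (j:value) for j=0..12: 0:1, 1:138, 2:121, 3:10, 4:39, 5:18, 6:100, 7:92, 8:31, 9:106, 10:26, 11:12, 12:17.
Giant-step multiplier: 138^(-13) ≡ 138^(148-13) = 138^135 ≡ 98 (mod 149).
Giant steps γ_i = 144·98^i mod 149: γ_0=144, γ_1=106 (in table at j=9).
x = i·n + j = 1·13 + 9 = 22.
Check: 138^22 ≡ 144 (mod 149).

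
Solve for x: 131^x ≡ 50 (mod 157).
91

Baby-step giant-step with step n = ⌈√157⌉ = 13.
Baby steps 131^j mod 157 (j:value) for j=0..12: 0:1, 1:131, 2:48, 3:8, 4:106, 5:70, 6:64, 7:63, 8:89, 9:41, 10:33, 11:84, 12:14.
Giant-step multiplier: 131^(-13) ≡ 131^(156-13) = 131^143 ≡ 135 (mod 157).
Giant steps γ_i = 50·135^i mod 157: γ_0=50, γ_1=156, γ_2=22, γ_3=144, γ_4=129, γ_5=145, γ_6=107, γ_7=1 (in table at j=0).
x = i·n + j = 7·13 + 0 = 91.
Check: 131^91 ≡ 50 (mod 157).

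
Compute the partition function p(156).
73232243759

p(n) counts ways to write n as a sum of positive integers (order ignored).
Euler's pentagonal recurrence: p(k) = p(k-1) + p(k-2) - p(k-5) - p(k-7) + p(k-12) + p(k-15) - ... (offsets j(3j∓1)/2, signs ++--, p(0)=1, p(<0)=0).
DP table for k = 0..155: p(0)=1, p(1)=1, p(2)=2, p(3)=3, p(4)=5, p(5)=7, p(6)=11, p(7)=15, p(8)=22, p(9)=30, p(10)=42, p(11)=56, p(12)=77, p(13)=101, p(14)=135, p(15)=176, p(16)=231, p(17)=297, p(18)=385, p(19)=490, p(20)=627, p(21)=792, p(22)=1002, p(23)=1255, p(24)=1575, p(25)=1958, p(26)=2436, p(27)=3010, p(28)=3718, p(29)=4565, p(30)=5604, p(31)=6842, p(32)=8349, p(33)=10143, p(34)=12310, p(35)=14883, p(36)=17977, p(37)=21637, p(38)=26015, p(39)=31185, p(40)=37338, p(41)=44583, p(42)=53174, p(43)=63261, p(44)=75175, p(45)=89134, p(46)=105558, p(47)=124754, p(48)=147273, p(49)=173525, p(50)=204226, p(51)=239943, p(52)=281589, p(53)=329931, p(54)=386155, p(55)=451276, p(56)=526823, p(57)=614154, p(58)=715220, p(59)=831820, p(60)=966467, p(61)=1121505, p(62)=1300156, p(63)=1505499, p(64)=1741630, p(65)=2012558, p(66)=2323520, p(67)=2679689, p(68)=3087735, p(69)=3554345, p(70)=4087968, p(71)=4697205, p(72)=5392783, p(73)=6185689, p(74)=7089500, p(75)=8118264, p(76)=9289091, p(77)=10619863, p(78)=12132164, p(79)=13848650, p(80)=15796476, p(81)=18004327, p(82)=20506255, p(83)=23338469, p(84)=26543660, p(85)=30167357, p(86)=34262962, p(87)=38887673, p(88)=44108109, p(89)=49995925, p(90)=56634173, p(91)=64112359, p(92)=72533807, p(93)=82010177, p(94)=92669720, p(95)=104651419, p(96)=118114304, p(97)=133230930, p(98)=150198136, p(99)=169229875, p(100)=190569292, p(101)=214481126, p(102)=241265379, p(103)=271248950, p(104)=304801365, p(105)=342325709, p(106)=384276336, p(107)=431149389, p(108)=483502844, p(109)=541946240, p(110)=607163746, p(111)=679903203, p(112)=761002156, p(113)=851376628, p(114)=952050665, p(115)=1064144451, p(116)=1188908248, p(117)=1327710076, p(118)=1482074143, p(119)=1653668665, p(120)=1844349560, p(121)=2056148051, p(122)=2291320912, p(123)=2552338241, p(124)=2841940500, p(125)=3163127352, p(126)=3519222692, p(127)=3913864295, p(128)=4351078600, p(129)=4835271870, p(130)=5371315400, p(131)=5964539504, p(132)=6620830889, p(133)=7346629512, p(134)=8149040695, p(135)=9035836076, p(136)=10015581680, p(137)=11097645016, p(138)=12292341831, p(139)=13610949895, p(140)=15065878135, p(141)=16670689208, p(142)=18440293320, p(143)=20390982757, p(144)=22540654445, p(145)=24908858009, p(146)=27517052599, p(147)=30388671978, p(148)=33549419497, p(149)=37027355200, p(150)=40853235313, p(151)=45060624582, p(152)=49686288421, p(153)=54770336324, p(154)=60356673280, p(155)=66493182097.
Final step: p(156) = p(155) + p(154) - p(151) - p(149) + p(144) + p(141) - p(134) - p(130) + p(121) + p(116) - p(105) - p(99) + p(86) + p(79) - p(64) - p(56) + p(39) + p(30) - p(11) - p(1)
= 66493182097 + 60356673280 - 45060624582 - 37027355200 + 22540654445 + 16670689208 - 8149040695 - 5371315400 + 2056148051 + 1188908248 - 342325709 - 169229875 + 34262962 + 13848650 - 1741630 - 526823 + 31185 + 5604 - 56 - 1
= 73232243759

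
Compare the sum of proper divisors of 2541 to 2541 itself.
deficient

Proper divisors of 2541: sum = 1 + 3 + 7 + 11 + 21 + 33 + 77 + 121 + 231 + 363 + 847 = 1715
Since 1715 < 2541, 2541 is deficient.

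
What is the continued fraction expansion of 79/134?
[0; 1, 1, 2, 3, 2, 3]

Euclidean algorithm steps:
79 = 0 × 134 + 79
134 = 1 × 79 + 55
79 = 1 × 55 + 24
55 = 2 × 24 + 7
24 = 3 × 7 + 3
7 = 2 × 3 + 1
3 = 3 × 1 + 0
Continued fraction: [0; 1, 1, 2, 3, 2, 3]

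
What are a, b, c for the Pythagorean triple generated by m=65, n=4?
(4209, 520, 4241)

Euclid's formula: a = m² - n², b = 2mn, c = m² + n²
m = 65, n = 4
a = 65² - 4² = 4225 - 16 = 4209
b = 2 × 65 × 4 = 520
c = 65² + 4² = 4225 + 16 = 4241
Verification: 4209² + 520² = 17715681 + 270400 = 17986081 = 4241² ✓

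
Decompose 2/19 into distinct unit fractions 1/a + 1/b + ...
1/10 + 1/190

Greedy algorithm:
2/19: ceiling(19/2) = 10, use 1/10
1/190: ceiling(190/1) = 190, use 1/190
Result: 2/19 = 1/10 + 1/190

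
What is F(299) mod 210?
131

Matrix identity: Q^n = [[F_(n+1), F_n], [F_n, F_(n-1)]] with Q = [[1,1],[1,0]].
n = 299 = 100101011₂. Square-and-multiply, entries mod 210:
Q^1 = [[1,1],[1,0]]
Q^2 = (Q^1)² = [[2,1],[1,1]]
Q^4 = (Q^2)² = [[5,3],[3,2]]
Q^9 = (Q^4)²·Q = [[55,34],[34,21]]
Q^18 = (Q^9)² = [[191,64],[64,127]]
Q^37 = (Q^18)²·Q = [[29,47],[47,192]]
Q^74 = (Q^37)² = [[110,97],[97,13]]
Q^149 = (Q^74)²·Q = [[50,89],[89,171]]
Q^299 = (Q^149)²·Q = [[60,131],[131,139]]
F_299 mod 210 = Q^299[0][1] = 131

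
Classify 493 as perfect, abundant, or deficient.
deficient

Proper divisors of 493: sum = 1 + 17 + 29 = 47
Since 47 < 493, 493 is deficient.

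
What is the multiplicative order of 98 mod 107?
106

107 is prime, so ord(98) divides φ(107) = 106.
Divisors of 106: 1, 2, 53, 106.
Repeated squaring: 98^1 ≡ 98, 98^2 ≡ 81, 98^4 ≡ 34, 98^8 ≡ 86, 98^16 ≡ 13, 98^32 ≡ 62, 98^64 ≡ 99 (mod 107).
Test 98^d mod 107 for each divisor d in increasing order:
98^1 ≡ 98
98^2 ≡ 81
98^53 = 98^32·98^16·98^4·98^1 ≡ 106
98^106 = 98^64·98^32·98^8·98^2 ≡ 1  ← first divisor giving 1
The order is 106.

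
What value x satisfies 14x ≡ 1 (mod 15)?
14

gcd(14, 15) = 1, so the inverse exists.
Extended Euclidean algorithm on (15, 14):
15 = 1 × 14 + 1  ⟹  1 = (1)·15 + (-1)·14
So (-1)·14 ≡ 1 (mod 15), i.e. 14^(-1) ≡ -1 ≡ 14 (mod 15).
Check: 14 × 14 = 196 ≡ 1 (mod 15)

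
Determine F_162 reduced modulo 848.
424

Matrix identity: Q^n = [[F_(n+1), F_n], [F_n, F_(n-1)]] with Q = [[1,1],[1,0]].
n = 162 = 10100010₂. Square-and-multiply, entries mod 848:
Q^1 = [[1,1],[1,0]]
Q^2 = (Q^1)² = [[2,1],[1,1]]
Q^5 = (Q^2)²·Q = [[8,5],[5,3]]
Q^10 = (Q^5)² = [[89,55],[55,34]]
Q^20 = (Q^10)² = [[770,829],[829,789]]
Q^40 = (Q^20)² = [[509,59],[59,450]]
Q^81 = (Q^40)²·Q = [[295,530],[530,613]]
Q^162 = (Q^81)² = [[741,424],[424,317]]
F_162 mod 848 = Q^162[0][1] = 424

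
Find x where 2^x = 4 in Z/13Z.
2

Baby-step giant-step with step n = ⌈√13⌉ = 4.
Baby steps 2^j mod 13 (j:value) for j=0..3: 0:1, 1:2, 2:4, 3:8.
h = 4 is already in the table at j=2, so x = 2.
Check: 2^2 ≡ 4 (mod 13).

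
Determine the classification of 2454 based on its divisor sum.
abundant

Proper divisors of 2454: sum = 1 + 2 + 3 + 6 + 409 + 818 + 1227 = 2466
Since 2466 > 2454, 2454 is abundant.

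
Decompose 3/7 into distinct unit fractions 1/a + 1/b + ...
1/3 + 1/11 + 1/231

Greedy algorithm:
3/7: ceiling(7/3) = 3, use 1/3
2/21: ceiling(21/2) = 11, use 1/11
1/231: ceiling(231/1) = 231, use 1/231
Result: 3/7 = 1/3 + 1/11 + 1/231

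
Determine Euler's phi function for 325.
240

325 = 5^2 × 13
φ(n) = n × ∏(1 - 1/p) for each prime p dividing n
φ(325) = 325 × (1 - 1/5) × (1 - 1/13) = 240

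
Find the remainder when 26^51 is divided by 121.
59

Repeated squaring. Binary of 51 = 110011.
26^1 ≡ 26 (mod 121); 26^2 ≡ 71 (mod 121); 26^4 ≡ 80 (mod 121); 26^8 ≡ 108 (mod 121); 26^16 ≡ 48 (mod 121); 26^32 ≡ 5 (mod 121)
26^51 = 26^1 × 26^2 × 26^16 × 26^32 ≡ 59 (mod 121)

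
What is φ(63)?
36

63 = 3^2 × 7
φ(n) = n × ∏(1 - 1/p) for each prime p dividing n
φ(63) = 63 × (1 - 1/3) × (1 - 1/7) = 36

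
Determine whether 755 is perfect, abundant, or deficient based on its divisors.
deficient

Proper divisors of 755: sum = 1 + 5 + 151 = 157
Since 157 < 755, 755 is deficient.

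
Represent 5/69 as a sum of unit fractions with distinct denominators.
1/14 + 1/966

Greedy algorithm:
5/69: ceiling(69/5) = 14, use 1/14
1/966: ceiling(966/1) = 966, use 1/966
Result: 5/69 = 1/14 + 1/966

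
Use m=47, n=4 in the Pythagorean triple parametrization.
(2193, 376, 2225)

Euclid's formula: a = m² - n², b = 2mn, c = m² + n²
m = 47, n = 4
a = 47² - 4² = 2209 - 16 = 2193
b = 2 × 47 × 4 = 376
c = 47² + 4² = 2209 + 16 = 2225
Verification: 2193² + 376² = 4809249 + 141376 = 4950625 = 2225² ✓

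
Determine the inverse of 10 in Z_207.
145

gcd(10, 207) = 1, so the inverse exists.
Extended Euclidean algorithm on (207, 10):
207 = 20 × 10 + 7  ⟹  7 = (1)·207 + (-20)·10
10 = 1 × 7 + 3  ⟹  3 = (-1)·207 + (21)·10
7 = 2 × 3 + 1  ⟹  1 = (3)·207 + (-62)·10
So (-62)·10 ≡ 1 (mod 207), i.e. 10^(-1) ≡ -62 ≡ 145 (mod 207).
Check: 10 × 145 = 1450 ≡ 1 (mod 207)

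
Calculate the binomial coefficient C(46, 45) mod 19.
8

Using Lucas' theorem:
Write n=46 and k=45 in base 19:
n in base 19: [2, 8]
k in base 19: [2, 7]
C(46,45) mod 19 = ∏ C(n_i, k_i) mod 19
Digit binomials (mod 19): C(2,2) = 1; C(8,7) = 8
Product: 1 × 8 = 8 ≡ 8 (mod 19)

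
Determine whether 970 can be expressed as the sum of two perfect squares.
3² + 31² (a=3, b=31)

Factorization: 970 = 2 × 5 × 97
By Fermat: n is sum of two squares iff every prime p ≡ 3 (mod 4) appears to even power.
All primes ≡ 3 (mod 4) appear to even power.
Search a = 0, 1, 2, … for 970 - a² a perfect square: first hit at a = 3: 970 - 9 = 961 = 31².
970 = 3² + 31² = 9 + 961 ✓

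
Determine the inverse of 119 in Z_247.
137

gcd(119, 247) = 1, so the inverse exists.
Extended Euclidean algorithm on (247, 119):
247 = 2 × 119 + 9  ⟹  9 = (1)·247 + (-2)·119
119 = 13 × 9 + 2  ⟹  2 = (-13)·247 + (27)·119
9 = 4 × 2 + 1  ⟹  1 = (53)·247 + (-110)·119
So (-110)·119 ≡ 1 (mod 247), i.e. 119^(-1) ≡ -110 ≡ 137 (mod 247).
Check: 119 × 137 = 16303 ≡ 1 (mod 247)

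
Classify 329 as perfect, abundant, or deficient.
deficient

Proper divisors of 329: sum = 1 + 7 + 47 = 55
Since 55 < 329, 329 is deficient.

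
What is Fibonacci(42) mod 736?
728

Matrix identity: Q^n = [[F_(n+1), F_n], [F_n, F_(n-1)]] with Q = [[1,1],[1,0]].
n = 42 = 101010₂. Square-and-multiply, entries mod 736:
Q^1 = [[1,1],[1,0]]
Q^2 = (Q^1)² = [[2,1],[1,1]]
Q^5 = (Q^2)²·Q = [[8,5],[5,3]]
Q^10 = (Q^5)² = [[89,55],[55,34]]
Q^21 = (Q^10)²·Q = [[47,642],[642,141]]
Q^42 = (Q^21)² = [[5,728],[728,13]]
F_42 mod 736 = Q^42[0][1] = 728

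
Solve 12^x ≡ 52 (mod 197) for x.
13

Baby-step giant-step with step n = ⌈√197⌉ = 15.
Baby steps 12^j mod 197 (j:value) for j=0..14: 0:1, 1:12, 2:144, 3:152, 4:51, 5:21, 6:55, 7:69, 8:40, 9:86, 10:47, 11:170, 12:70, 13:52, 14:33.
h = 52 is already in the table at j=13, so x = 13.
Check: 12^13 ≡ 52 (mod 197).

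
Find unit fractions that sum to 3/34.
1/12 + 1/204

Greedy algorithm:
3/34: ceiling(34/3) = 12, use 1/12
1/204: ceiling(204/1) = 204, use 1/204
Result: 3/34 = 1/12 + 1/204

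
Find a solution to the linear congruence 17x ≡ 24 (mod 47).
x ≡ 18 (mod 47)

gcd(17, 47) = 1, which divides 24, so solutions exist.
Find 17^(-1) mod 47 by the extended Euclidean algorithm:
47 = 2 × 17 + 13  ⟹  13 = (1)·47 + (-2)·17
17 = 1 × 13 + 4  ⟹  4 = (-1)·47 + (3)·17
13 = 3 × 4 + 1  ⟹  1 = (4)·47 + (-11)·17
So (-11)·17 ≡ 1 (mod 47), i.e. 17^(-1) ≡ -11 ≡ 36 (mod 47).
x ≡ 36 × 24 = 864 ≡ 18 (mod 47).
Check: 17 × 18 = 306 ≡ 24 (mod 47).
Unique solution: x ≡ 18 (mod 47)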